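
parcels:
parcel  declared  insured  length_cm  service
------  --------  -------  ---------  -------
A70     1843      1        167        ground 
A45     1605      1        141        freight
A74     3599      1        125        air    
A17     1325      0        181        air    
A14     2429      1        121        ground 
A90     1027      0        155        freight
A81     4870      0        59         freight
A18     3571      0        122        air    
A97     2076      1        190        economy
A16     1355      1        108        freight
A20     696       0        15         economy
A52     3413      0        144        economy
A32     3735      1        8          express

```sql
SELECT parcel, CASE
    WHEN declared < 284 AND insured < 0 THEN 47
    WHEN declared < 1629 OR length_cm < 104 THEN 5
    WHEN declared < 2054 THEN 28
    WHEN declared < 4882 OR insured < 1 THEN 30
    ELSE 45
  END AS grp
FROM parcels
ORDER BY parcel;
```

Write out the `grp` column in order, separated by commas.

parcel=A14: declared < 4882 OR insured < 1 → 30
parcel=A16: declared < 1629 OR length_cm < 104 → 5
parcel=A17: declared < 1629 OR length_cm < 104 → 5
parcel=A18: declared < 4882 OR insured < 1 → 30
parcel=A20: declared < 1629 OR length_cm < 104 → 5
parcel=A32: declared < 1629 OR length_cm < 104 → 5
parcel=A45: declared < 1629 OR length_cm < 104 → 5
parcel=A52: declared < 4882 OR insured < 1 → 30
parcel=A70: declared < 2054 → 28
parcel=A74: declared < 4882 OR insured < 1 → 30
parcel=A81: declared < 1629 OR length_cm < 104 → 5
parcel=A90: declared < 1629 OR length_cm < 104 → 5
parcel=A97: declared < 4882 OR insured < 1 → 30

30, 5, 5, 30, 5, 5, 5, 30, 28, 30, 5, 5, 30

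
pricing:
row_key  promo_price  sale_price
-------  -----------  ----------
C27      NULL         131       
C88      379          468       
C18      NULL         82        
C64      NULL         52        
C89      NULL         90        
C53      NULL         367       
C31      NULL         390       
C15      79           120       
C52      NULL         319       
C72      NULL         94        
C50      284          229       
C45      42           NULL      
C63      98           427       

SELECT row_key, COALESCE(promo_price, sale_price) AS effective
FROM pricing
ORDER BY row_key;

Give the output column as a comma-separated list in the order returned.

79, 82, 131, 390, 42, 284, 319, 367, 98, 52, 94, 379, 90

row_key=C15: promo_price=79 → 79
row_key=C18: promo_price=NULL, sale_price=82 → 82
row_key=C27: promo_price=NULL, sale_price=131 → 131
row_key=C31: promo_price=NULL, sale_price=390 → 390
row_key=C45: promo_price=42 → 42
row_key=C50: promo_price=284 → 284
row_key=C52: promo_price=NULL, sale_price=319 → 319
row_key=C53: promo_price=NULL, sale_price=367 → 367
row_key=C63: promo_price=98 → 98
row_key=C64: promo_price=NULL, sale_price=52 → 52
row_key=C72: promo_price=NULL, sale_price=94 → 94
row_key=C88: promo_price=379 → 379
row_key=C89: promo_price=NULL, sale_price=90 → 90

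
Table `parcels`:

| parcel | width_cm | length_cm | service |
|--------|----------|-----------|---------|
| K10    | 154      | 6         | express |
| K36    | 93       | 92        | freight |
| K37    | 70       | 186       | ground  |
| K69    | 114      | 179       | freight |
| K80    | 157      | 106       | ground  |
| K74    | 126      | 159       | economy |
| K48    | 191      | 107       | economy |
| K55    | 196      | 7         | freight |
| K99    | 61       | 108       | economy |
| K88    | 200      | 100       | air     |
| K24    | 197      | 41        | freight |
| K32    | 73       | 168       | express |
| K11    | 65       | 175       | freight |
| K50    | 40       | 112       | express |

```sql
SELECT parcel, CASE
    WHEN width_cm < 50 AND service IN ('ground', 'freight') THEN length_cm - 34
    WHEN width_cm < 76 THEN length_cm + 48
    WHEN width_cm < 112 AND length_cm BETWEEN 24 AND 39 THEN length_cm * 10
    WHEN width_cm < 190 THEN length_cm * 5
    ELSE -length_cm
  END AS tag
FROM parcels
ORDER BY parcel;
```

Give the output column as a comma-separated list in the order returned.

30, 223, -41, 216, 460, 234, -107, 160, -7, 895, 795, 530, -100, 156

parcel=K10: width_cm < 190 → 30
parcel=K11: width_cm < 76 → 223
parcel=K24: ELSE → -41
parcel=K32: width_cm < 76 → 216
parcel=K36: width_cm < 190 → 460
parcel=K37: width_cm < 76 → 234
parcel=K48: ELSE → -107
parcel=K50: width_cm < 76 → 160
parcel=K55: ELSE → -7
parcel=K69: width_cm < 190 → 895
parcel=K74: width_cm < 190 → 795
parcel=K80: width_cm < 190 → 530
parcel=K88: ELSE → -100
parcel=K99: width_cm < 76 → 156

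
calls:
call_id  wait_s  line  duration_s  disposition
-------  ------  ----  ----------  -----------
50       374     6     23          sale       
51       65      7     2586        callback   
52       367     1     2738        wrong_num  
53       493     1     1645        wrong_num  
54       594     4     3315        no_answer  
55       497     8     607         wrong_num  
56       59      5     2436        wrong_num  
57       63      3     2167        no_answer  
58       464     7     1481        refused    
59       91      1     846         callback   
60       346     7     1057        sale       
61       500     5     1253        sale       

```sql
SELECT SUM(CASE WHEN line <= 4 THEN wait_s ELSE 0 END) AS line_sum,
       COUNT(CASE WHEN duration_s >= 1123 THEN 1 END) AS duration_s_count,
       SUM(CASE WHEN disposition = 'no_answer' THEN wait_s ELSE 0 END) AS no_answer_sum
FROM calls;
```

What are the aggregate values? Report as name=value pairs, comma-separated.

[line_sum: line <= 4]
call_id=50: ✗
call_id=51: ✗
call_id=52: ✓ → 367
call_id=53: ✓ → 493
call_id=54: ✓ → 594
call_id=55: ✗
call_id=56: ✗
call_id=57: ✓ → 63
call_id=58: ✗
call_id=59: ✓ → 91
call_id=60: ✗
call_id=61: ✗
line_sum = 367 + 493 + 594 + 63 + 91 = 1608
—
[duration_s_count: duration_s >= 1123]
call_id=50: ✗
call_id=51: ✓ → 1
call_id=52: ✓ → 1
call_id=53: ✓ → 1
call_id=54: ✓ → 1
call_id=55: ✗
call_id=56: ✓ → 1
call_id=57: ✓ → 1
call_id=58: ✓ → 1
call_id=59: ✗
call_id=60: ✗
call_id=61: ✓ → 1
duration_s_count = COUNT(1, 1, 1, 1, 1, 1, 1, 1) = 8
—
[no_answer_sum: disposition = 'no_answer']
call_id=50: ✗
call_id=51: ✗
call_id=52: ✗
call_id=53: ✗
call_id=54: ✓ → 594
call_id=55: ✗
call_id=56: ✗
call_id=57: ✓ → 63
call_id=58: ✗
call_id=59: ✗
call_id=60: ✗
call_id=61: ✗
no_answer_sum = 594 + 63 = 657

line_sum=1608, duration_s_count=8, no_answer_sum=657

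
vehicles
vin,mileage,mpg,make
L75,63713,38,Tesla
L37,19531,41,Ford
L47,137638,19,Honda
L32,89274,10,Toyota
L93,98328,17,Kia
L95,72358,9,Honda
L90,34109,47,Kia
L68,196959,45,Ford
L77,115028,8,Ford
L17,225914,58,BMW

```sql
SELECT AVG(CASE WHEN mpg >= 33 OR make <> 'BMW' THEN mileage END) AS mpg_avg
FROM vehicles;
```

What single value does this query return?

105285.2

vin=L75: ✓ → 63713
vin=L37: ✓ → 19531
vin=L47: ✓ → 137638
vin=L32: ✓ → 89274
vin=L93: ✓ → 98328
vin=L95: ✓ → 72358
vin=L90: ✓ → 34109
vin=L68: ✓ → 196959
vin=L77: ✓ → 115028
vin=L17: ✓ → 225914
mpg_avg = (63713 + 19531 + 137638 + 89274 + 98328 + 72358 + 34109 + 196959 + 115028 + 225914) / 10 = 105285.2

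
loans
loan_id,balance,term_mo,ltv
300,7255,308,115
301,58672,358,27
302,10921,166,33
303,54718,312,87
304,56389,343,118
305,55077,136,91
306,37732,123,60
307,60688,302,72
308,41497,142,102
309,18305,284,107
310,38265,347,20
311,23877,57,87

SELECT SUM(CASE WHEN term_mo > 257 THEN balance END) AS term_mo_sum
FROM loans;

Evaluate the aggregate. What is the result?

loan_id=300: ✓ → 7255
loan_id=301: ✓ → 58672
loan_id=302: ✗
loan_id=303: ✓ → 54718
loan_id=304: ✓ → 56389
loan_id=305: ✗
loan_id=306: ✗
loan_id=307: ✓ → 60688
loan_id=308: ✗
loan_id=309: ✓ → 18305
loan_id=310: ✓ → 38265
loan_id=311: ✗
term_mo_sum = 7255 + 58672 + 54718 + 56389 + 60688 + 18305 + 38265 = 294292

294292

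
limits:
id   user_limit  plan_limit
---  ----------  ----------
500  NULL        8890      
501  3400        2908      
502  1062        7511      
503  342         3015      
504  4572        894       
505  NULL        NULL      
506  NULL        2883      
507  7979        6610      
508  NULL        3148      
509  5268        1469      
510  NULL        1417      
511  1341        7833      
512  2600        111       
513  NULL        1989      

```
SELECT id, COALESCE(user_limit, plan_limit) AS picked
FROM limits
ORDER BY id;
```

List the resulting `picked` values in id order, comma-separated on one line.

8890, 3400, 1062, 342, 4572, NULL, 2883, 7979, 3148, 5268, 1417, 1341, 2600, 1989

id=500: user_limit=NULL, plan_limit=8890 → 8890
id=501: user_limit=3400 → 3400
id=502: user_limit=1062 → 1062
id=503: user_limit=342 → 342
id=504: user_limit=4572 → 4572
id=505: user_limit=NULL, plan_limit=NULL (all NULL) → NULL
id=506: user_limit=NULL, plan_limit=2883 → 2883
id=507: user_limit=7979 → 7979
id=508: user_limit=NULL, plan_limit=3148 → 3148
id=509: user_limit=5268 → 5268
id=510: user_limit=NULL, plan_limit=1417 → 1417
id=511: user_limit=1341 → 1341
id=512: user_limit=2600 → 2600
id=513: user_limit=NULL, plan_limit=1989 → 1989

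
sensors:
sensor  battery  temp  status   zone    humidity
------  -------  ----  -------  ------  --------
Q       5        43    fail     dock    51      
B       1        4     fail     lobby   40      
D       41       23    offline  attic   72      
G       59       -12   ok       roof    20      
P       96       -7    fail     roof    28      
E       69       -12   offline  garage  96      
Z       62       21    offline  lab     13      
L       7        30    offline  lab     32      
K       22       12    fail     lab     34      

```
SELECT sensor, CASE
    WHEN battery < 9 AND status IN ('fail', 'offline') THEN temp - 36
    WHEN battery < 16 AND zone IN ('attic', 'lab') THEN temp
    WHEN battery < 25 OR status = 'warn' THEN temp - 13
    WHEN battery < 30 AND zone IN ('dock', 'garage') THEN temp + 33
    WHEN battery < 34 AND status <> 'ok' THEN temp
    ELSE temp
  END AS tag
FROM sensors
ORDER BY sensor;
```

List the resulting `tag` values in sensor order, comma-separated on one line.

sensor=B: battery < 9 AND status IN ('fail', 'offline') → -32
sensor=D: ELSE → 23
sensor=E: ELSE → -12
sensor=G: ELSE → -12
sensor=K: battery < 25 OR status = 'warn' → -1
sensor=L: battery < 9 AND status IN ('fail', 'offline') → -6
sensor=P: ELSE → -7
sensor=Q: battery < 9 AND status IN ('fail', 'offline') → 7
sensor=Z: ELSE → 21

-32, 23, -12, -12, -1, -6, -7, 7, 21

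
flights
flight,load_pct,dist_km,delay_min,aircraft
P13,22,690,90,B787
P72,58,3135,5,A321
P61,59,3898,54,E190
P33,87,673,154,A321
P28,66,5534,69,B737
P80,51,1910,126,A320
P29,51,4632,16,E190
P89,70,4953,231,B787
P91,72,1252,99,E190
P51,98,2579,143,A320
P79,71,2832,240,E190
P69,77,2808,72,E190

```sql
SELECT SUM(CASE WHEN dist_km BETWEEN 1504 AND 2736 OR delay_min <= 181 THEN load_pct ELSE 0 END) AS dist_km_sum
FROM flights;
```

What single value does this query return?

flight=P13: ✓ → 22
flight=P72: ✓ → 58
flight=P61: ✓ → 59
flight=P33: ✓ → 87
flight=P28: ✓ → 66
flight=P80: ✓ → 51
flight=P29: ✓ → 51
flight=P89: ✗
flight=P91: ✓ → 72
flight=P51: ✓ → 98
flight=P79: ✗
flight=P69: ✓ → 77
dist_km_sum = 22 + 58 + 59 + 87 + 66 + 51 + 51 + 72 + 98 + 77 = 641

641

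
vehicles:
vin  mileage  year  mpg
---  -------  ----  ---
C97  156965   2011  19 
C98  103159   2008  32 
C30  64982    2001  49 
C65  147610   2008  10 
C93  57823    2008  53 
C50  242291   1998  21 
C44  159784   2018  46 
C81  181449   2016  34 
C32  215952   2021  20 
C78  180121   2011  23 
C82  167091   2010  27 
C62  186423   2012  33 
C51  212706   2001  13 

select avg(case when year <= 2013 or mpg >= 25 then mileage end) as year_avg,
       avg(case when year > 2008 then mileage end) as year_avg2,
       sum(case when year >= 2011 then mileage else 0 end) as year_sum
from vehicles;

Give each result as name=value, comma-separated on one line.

[year_avg: year <= 2013 or mpg >= 25]
vin=C97: ✓ → 156965
vin=C98: ✓ → 103159
vin=C30: ✓ → 64982
vin=C65: ✓ → 147610
vin=C93: ✓ → 57823
vin=C50: ✓ → 242291
vin=C44: ✓ → 159784
vin=C81: ✓ → 181449
vin=C32: ✗
vin=C78: ✓ → 180121
vin=C82: ✓ → 167091
vin=C62: ✓ → 186423
vin=C51: ✓ → 212706
year_avg = (156965 + 103159 + 64982 + 147610 + 57823 + 242291 + 159784 + 181449 + 180121 + 167091 + 186423 + 212706) / 12 = 155033.6666666667
—
[year_avg2: year > 2008]
vin=C97: ✓ → 156965
vin=C98: ✗
vin=C30: ✗
vin=C65: ✗
vin=C93: ✗
vin=C50: ✗
vin=C44: ✓ → 159784
vin=C81: ✓ → 181449
vin=C32: ✓ → 215952
vin=C78: ✓ → 180121
vin=C82: ✓ → 167091
vin=C62: ✓ → 186423
vin=C51: ✗
year_avg2 = (156965 + 159784 + 181449 + 215952 + 180121 + 167091 + 186423) / 7 = 178255
—
[year_sum: year >= 2011]
vin=C97: ✓ → 156965
vin=C98: ✗
vin=C30: ✗
vin=C65: ✗
vin=C93: ✗
vin=C50: ✗
vin=C44: ✓ → 159784
vin=C81: ✓ → 181449
vin=C32: ✓ → 215952
vin=C78: ✓ → 180121
vin=C82: ✗
vin=C62: ✓ → 186423
vin=C51: ✗
year_sum = 156965 + 159784 + 181449 + 215952 + 180121 + 186423 = 1080694

year_avg=155033.6666666667, year_avg2=178255, year_sum=1080694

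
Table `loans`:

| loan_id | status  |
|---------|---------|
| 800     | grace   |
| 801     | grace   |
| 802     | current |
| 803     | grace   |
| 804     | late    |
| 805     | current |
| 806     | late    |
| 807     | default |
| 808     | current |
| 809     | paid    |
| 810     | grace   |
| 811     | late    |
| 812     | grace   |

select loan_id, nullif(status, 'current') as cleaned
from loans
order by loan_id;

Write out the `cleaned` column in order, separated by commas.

loan_id=800: status=grace vs current: differ → grace
loan_id=801: status=grace vs current: differ → grace
loan_id=802: status=current vs current: equal → NULL
loan_id=803: status=grace vs current: differ → grace
loan_id=804: status=late vs current: differ → late
loan_id=805: status=current vs current: equal → NULL
loan_id=806: status=late vs current: differ → late
loan_id=807: status=default vs current: differ → default
loan_id=808: status=current vs current: equal → NULL
loan_id=809: status=paid vs current: differ → paid
loan_id=810: status=grace vs current: differ → grace
loan_id=811: status=late vs current: differ → late
loan_id=812: status=grace vs current: differ → grace

grace, grace, NULL, grace, late, NULL, late, default, NULL, paid, grace, late, grace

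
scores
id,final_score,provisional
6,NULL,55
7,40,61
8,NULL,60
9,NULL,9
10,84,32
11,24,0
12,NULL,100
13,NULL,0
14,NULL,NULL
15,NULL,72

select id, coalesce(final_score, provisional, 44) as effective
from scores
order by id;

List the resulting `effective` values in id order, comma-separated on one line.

55, 40, 60, 9, 84, 24, 100, 0, 44, 72

id=6: final_score=NULL, provisional=55 → 55
id=7: final_score=40 → 40
id=8: final_score=NULL, provisional=60 → 60
id=9: final_score=NULL, provisional=9 → 9
id=10: final_score=84 → 84
id=11: final_score=24 → 24
id=12: final_score=NULL, provisional=100 → 100
id=13: final_score=NULL, provisional=0 → 0
id=14: final_score=NULL, provisional=NULL, → literal 44 → 44
id=15: final_score=NULL, provisional=72 → 72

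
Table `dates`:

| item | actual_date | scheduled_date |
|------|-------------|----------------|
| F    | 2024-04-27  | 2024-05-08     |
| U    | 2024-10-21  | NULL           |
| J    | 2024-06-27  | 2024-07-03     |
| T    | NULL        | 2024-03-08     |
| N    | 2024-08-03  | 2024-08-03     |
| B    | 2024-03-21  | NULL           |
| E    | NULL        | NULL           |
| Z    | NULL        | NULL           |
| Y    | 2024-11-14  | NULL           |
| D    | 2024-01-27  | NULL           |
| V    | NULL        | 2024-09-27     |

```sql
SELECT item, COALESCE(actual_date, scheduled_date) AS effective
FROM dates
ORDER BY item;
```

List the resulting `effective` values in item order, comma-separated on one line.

2024-03-21, 2024-01-27, NULL, 2024-04-27, 2024-06-27, 2024-08-03, 2024-03-08, 2024-10-21, 2024-09-27, 2024-11-14, NULL

item=B: actual_date=2024-03-21 → 2024-03-21
item=D: actual_date=2024-01-27 → 2024-01-27
item=E: actual_date=NULL, scheduled_date=NULL (all NULL) → NULL
item=F: actual_date=2024-04-27 → 2024-04-27
item=J: actual_date=2024-06-27 → 2024-06-27
item=N: actual_date=2024-08-03 → 2024-08-03
item=T: actual_date=NULL, scheduled_date=2024-03-08 → 2024-03-08
item=U: actual_date=2024-10-21 → 2024-10-21
item=V: actual_date=NULL, scheduled_date=2024-09-27 → 2024-09-27
item=Y: actual_date=2024-11-14 → 2024-11-14
item=Z: actual_date=NULL, scheduled_date=NULL (all NULL) → NULL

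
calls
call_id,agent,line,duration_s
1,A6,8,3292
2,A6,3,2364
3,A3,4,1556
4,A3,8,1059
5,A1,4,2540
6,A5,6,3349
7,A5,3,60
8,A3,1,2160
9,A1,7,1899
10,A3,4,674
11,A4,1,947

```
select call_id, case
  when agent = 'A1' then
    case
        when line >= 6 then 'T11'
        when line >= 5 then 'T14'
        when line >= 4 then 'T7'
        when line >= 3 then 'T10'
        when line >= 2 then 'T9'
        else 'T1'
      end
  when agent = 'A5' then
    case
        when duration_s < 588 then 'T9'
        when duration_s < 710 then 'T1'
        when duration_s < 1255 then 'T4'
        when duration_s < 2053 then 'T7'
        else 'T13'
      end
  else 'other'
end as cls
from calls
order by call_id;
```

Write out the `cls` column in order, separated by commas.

call_id=1: agent='A6' → outer ELSE → other
call_id=2: agent='A6' → outer ELSE → other
call_id=3: agent='A3' → outer ELSE → other
call_id=4: agent='A3' → outer ELSE → other
call_id=5: agent='A1' → inner[line >= 4] → T7
call_id=6: agent='A5' → inner[ELSE] → T13
call_id=7: agent='A5' → inner[duration_s < 588] → T9
call_id=8: agent='A3' → outer ELSE → other
call_id=9: agent='A1' → inner[line >= 6] → T11
call_id=10: agent='A3' → outer ELSE → other
call_id=11: agent='A4' → outer ELSE → other

other, other, other, other, T7, T13, T9, other, T11, other, other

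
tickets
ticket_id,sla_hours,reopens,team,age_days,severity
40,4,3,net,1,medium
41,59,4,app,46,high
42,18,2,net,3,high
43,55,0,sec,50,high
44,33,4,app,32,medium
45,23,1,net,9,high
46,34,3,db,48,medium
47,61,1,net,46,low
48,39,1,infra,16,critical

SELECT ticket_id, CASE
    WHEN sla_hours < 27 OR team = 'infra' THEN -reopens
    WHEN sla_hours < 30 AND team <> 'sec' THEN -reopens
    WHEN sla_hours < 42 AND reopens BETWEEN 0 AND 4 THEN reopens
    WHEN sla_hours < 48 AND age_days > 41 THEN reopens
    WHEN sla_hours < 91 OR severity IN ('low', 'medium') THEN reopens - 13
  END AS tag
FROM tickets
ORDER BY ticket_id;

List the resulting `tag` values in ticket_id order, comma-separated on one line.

ticket_id=40: sla_hours < 27 OR team = 'infra' → -3
ticket_id=41: sla_hours < 91 OR severity IN ('low', 'medium') → -9
ticket_id=42: sla_hours < 27 OR team = 'infra' → -2
ticket_id=43: sla_hours < 91 OR severity IN ('low', 'medium') → -13
ticket_id=44: sla_hours < 42 AND reopens BETWEEN 0 AND 4 → 4
ticket_id=45: sla_hours < 27 OR team = 'infra' → -1
ticket_id=46: sla_hours < 42 AND reopens BETWEEN 0 AND 4 → 3
ticket_id=47: sla_hours < 91 OR severity IN ('low', 'medium') → -12
ticket_id=48: sla_hours < 27 OR team = 'infra' → -1

-3, -9, -2, -13, 4, -1, 3, -12, -1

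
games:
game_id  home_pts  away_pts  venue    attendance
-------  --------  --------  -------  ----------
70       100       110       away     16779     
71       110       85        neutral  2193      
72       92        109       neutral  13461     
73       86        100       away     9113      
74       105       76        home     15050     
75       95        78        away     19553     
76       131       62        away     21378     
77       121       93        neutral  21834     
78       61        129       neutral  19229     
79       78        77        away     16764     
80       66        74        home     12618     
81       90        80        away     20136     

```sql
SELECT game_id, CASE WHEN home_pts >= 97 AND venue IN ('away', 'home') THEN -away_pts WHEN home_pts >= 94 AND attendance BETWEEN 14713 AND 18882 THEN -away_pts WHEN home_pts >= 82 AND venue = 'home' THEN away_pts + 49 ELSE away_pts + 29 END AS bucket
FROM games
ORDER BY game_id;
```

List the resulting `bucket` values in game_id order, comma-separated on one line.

-110, 114, 138, 129, -76, 107, -62, 122, 158, 106, 103, 109

game_id=70: home_pts >= 97 AND venue IN ('away', 'home') → -110
game_id=71: ELSE → 114
game_id=72: ELSE → 138
game_id=73: ELSE → 129
game_id=74: home_pts >= 97 AND venue IN ('away', 'home') → -76
game_id=75: ELSE → 107
game_id=76: home_pts >= 97 AND venue IN ('away', 'home') → -62
game_id=77: ELSE → 122
game_id=78: ELSE → 158
game_id=79: ELSE → 106
game_id=80: ELSE → 103
game_id=81: ELSE → 109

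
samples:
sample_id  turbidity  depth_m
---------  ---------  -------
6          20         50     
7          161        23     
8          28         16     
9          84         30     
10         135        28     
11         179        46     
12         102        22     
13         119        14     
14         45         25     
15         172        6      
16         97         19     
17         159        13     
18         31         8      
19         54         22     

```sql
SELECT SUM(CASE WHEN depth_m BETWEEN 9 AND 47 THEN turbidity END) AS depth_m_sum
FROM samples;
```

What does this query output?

sample_id=6: ✗
sample_id=7: ✓ → 161
sample_id=8: ✓ → 28
sample_id=9: ✓ → 84
sample_id=10: ✓ → 135
sample_id=11: ✓ → 179
sample_id=12: ✓ → 102
sample_id=13: ✓ → 119
sample_id=14: ✓ → 45
sample_id=15: ✗
sample_id=16: ✓ → 97
sample_id=17: ✓ → 159
sample_id=18: ✗
sample_id=19: ✓ → 54
depth_m_sum = 161 + 28 + 84 + 135 + 179 + 102 + 119 + 45 + 97 + 159 + 54 = 1163

1163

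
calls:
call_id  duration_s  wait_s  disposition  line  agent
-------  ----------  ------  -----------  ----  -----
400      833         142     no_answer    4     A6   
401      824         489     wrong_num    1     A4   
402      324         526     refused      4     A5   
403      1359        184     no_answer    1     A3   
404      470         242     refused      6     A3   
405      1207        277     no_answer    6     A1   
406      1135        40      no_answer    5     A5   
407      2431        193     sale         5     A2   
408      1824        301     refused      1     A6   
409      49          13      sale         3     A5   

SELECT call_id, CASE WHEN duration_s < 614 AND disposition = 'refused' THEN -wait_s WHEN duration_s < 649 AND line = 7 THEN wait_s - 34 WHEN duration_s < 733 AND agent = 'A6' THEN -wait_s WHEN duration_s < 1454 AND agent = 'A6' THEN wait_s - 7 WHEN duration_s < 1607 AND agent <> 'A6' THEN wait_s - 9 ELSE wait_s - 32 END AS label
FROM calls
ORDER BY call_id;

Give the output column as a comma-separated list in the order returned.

call_id=400: duration_s < 1454 AND agent = 'A6' → 135
call_id=401: duration_s < 1607 AND agent <> 'A6' → 480
call_id=402: duration_s < 614 AND disposition = 'refused' → -526
call_id=403: duration_s < 1607 AND agent <> 'A6' → 175
call_id=404: duration_s < 614 AND disposition = 'refused' → -242
call_id=405: duration_s < 1607 AND agent <> 'A6' → 268
call_id=406: duration_s < 1607 AND agent <> 'A6' → 31
call_id=407: ELSE → 161
call_id=408: ELSE → 269
call_id=409: duration_s < 1607 AND agent <> 'A6' → 4

135, 480, -526, 175, -242, 268, 31, 161, 269, 4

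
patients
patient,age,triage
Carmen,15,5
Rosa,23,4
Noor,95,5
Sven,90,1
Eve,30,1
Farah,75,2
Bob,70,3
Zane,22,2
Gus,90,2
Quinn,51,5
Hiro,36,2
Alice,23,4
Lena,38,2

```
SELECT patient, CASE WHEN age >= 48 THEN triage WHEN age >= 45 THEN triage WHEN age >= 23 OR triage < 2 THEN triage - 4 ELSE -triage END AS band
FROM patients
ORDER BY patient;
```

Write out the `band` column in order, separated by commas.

patient=Alice: age >= 23 OR triage < 2 → 0
patient=Bob: age >= 48 → 3
patient=Carmen: ELSE → -5
patient=Eve: age >= 23 OR triage < 2 → -3
patient=Farah: age >= 48 → 2
patient=Gus: age >= 48 → 2
patient=Hiro: age >= 23 OR triage < 2 → -2
patient=Lena: age >= 23 OR triage < 2 → -2
patient=Noor: age >= 48 → 5
patient=Quinn: age >= 48 → 5
patient=Rosa: age >= 23 OR triage < 2 → 0
patient=Sven: age >= 48 → 1
patient=Zane: ELSE → -2

0, 3, -5, -3, 2, 2, -2, -2, 5, 5, 0, 1, -2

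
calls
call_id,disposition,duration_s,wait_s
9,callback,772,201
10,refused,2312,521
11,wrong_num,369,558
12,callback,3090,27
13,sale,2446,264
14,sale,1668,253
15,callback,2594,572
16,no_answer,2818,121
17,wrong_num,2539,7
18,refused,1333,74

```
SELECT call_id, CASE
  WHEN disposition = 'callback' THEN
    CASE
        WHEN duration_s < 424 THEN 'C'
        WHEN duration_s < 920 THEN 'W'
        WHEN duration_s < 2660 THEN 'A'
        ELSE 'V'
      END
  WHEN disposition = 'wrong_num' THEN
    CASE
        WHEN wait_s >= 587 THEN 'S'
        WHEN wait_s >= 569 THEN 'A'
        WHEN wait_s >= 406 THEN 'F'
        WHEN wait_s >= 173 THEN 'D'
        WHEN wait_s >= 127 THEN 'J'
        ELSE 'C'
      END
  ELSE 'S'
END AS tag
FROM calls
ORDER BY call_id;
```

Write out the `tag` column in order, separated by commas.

W, S, F, V, S, S, A, S, C, S

call_id=9: disposition='callback' → inner[duration_s < 920] → W
call_id=10: disposition='refused' → outer ELSE → S
call_id=11: disposition='wrong_num' → inner[wait_s >= 406] → F
call_id=12: disposition='callback' → inner[ELSE] → V
call_id=13: disposition='sale' → outer ELSE → S
call_id=14: disposition='sale' → outer ELSE → S
call_id=15: disposition='callback' → inner[duration_s < 2660] → A
call_id=16: disposition='no_answer' → outer ELSE → S
call_id=17: disposition='wrong_num' → inner[ELSE] → C
call_id=18: disposition='refused' → outer ELSE → S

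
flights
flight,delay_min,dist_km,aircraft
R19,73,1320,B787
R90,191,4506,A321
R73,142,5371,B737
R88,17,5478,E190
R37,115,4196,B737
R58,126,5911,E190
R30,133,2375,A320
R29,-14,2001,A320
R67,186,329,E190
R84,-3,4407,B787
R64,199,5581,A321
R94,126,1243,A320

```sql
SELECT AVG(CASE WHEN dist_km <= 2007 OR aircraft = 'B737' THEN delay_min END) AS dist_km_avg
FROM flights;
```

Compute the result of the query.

flight=R19: ✓ → 73
flight=R90: ✗
flight=R73: ✓ → 142
flight=R88: ✗
flight=R37: ✓ → 115
flight=R58: ✗
flight=R30: ✗
flight=R29: ✓ → -14
flight=R67: ✓ → 186
flight=R84: ✗
flight=R64: ✗
flight=R94: ✓ → 126
dist_km_avg = (73 + 142 + 115 + -14 + 186 + 126) / 6 = 104.6666666667

104.6666666667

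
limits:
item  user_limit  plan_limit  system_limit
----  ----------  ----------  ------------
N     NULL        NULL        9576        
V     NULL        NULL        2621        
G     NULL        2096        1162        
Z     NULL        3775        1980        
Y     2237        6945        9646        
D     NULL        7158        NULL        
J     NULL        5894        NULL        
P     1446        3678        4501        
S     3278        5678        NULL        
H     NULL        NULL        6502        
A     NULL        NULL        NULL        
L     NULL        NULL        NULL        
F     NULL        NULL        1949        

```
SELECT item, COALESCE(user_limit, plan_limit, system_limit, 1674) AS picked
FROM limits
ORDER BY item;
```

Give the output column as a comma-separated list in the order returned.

1674, 7158, 1949, 2096, 6502, 5894, 1674, 9576, 1446, 3278, 2621, 2237, 3775

item=A: user_limit=NULL, plan_limit=NULL, system_limit=NULL, → literal 1674 → 1674
item=D: user_limit=NULL, plan_limit=7158 → 7158
item=F: user_limit=NULL, plan_limit=NULL, system_limit=1949 → 1949
item=G: user_limit=NULL, plan_limit=2096 → 2096
item=H: user_limit=NULL, plan_limit=NULL, system_limit=6502 → 6502
item=J: user_limit=NULL, plan_limit=5894 → 5894
item=L: user_limit=NULL, plan_limit=NULL, system_limit=NULL, → literal 1674 → 1674
item=N: user_limit=NULL, plan_limit=NULL, system_limit=9576 → 9576
item=P: user_limit=1446 → 1446
item=S: user_limit=3278 → 3278
item=V: user_limit=NULL, plan_limit=NULL, system_limit=2621 → 2621
item=Y: user_limit=2237 → 2237
item=Z: user_limit=NULL, plan_limit=3775 → 3775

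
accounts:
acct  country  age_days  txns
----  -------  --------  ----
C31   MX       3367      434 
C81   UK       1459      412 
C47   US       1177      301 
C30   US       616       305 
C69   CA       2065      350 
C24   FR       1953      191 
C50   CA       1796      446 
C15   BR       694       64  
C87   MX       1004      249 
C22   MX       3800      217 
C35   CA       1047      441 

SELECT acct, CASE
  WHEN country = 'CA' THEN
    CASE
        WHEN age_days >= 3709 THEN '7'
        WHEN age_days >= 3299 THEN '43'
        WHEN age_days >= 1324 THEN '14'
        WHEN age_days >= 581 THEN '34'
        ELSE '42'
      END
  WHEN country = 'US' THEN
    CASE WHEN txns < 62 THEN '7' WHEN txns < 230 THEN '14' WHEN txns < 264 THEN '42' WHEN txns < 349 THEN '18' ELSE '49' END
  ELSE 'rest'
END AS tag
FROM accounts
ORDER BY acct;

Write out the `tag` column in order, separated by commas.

acct=C15: country='BR' → outer ELSE → rest
acct=C22: country='MX' → outer ELSE → rest
acct=C24: country='FR' → outer ELSE → rest
acct=C30: country='US' → inner[txns < 349] → 18
acct=C31: country='MX' → outer ELSE → rest
acct=C35: country='CA' → inner[age_days >= 581] → 34
acct=C47: country='US' → inner[txns < 349] → 18
acct=C50: country='CA' → inner[age_days >= 1324] → 14
acct=C69: country='CA' → inner[age_days >= 1324] → 14
acct=C81: country='UK' → outer ELSE → rest
acct=C87: country='MX' → outer ELSE → rest

rest, rest, rest, 18, rest, 34, 18, 14, 14, rest, rest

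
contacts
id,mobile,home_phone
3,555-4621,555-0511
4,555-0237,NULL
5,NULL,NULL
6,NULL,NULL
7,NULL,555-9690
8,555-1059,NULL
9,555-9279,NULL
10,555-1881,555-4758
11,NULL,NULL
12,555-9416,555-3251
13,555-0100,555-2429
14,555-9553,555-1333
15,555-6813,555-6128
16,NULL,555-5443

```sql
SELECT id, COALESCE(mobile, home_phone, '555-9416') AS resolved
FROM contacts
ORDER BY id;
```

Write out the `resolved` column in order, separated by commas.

id=3: mobile=555-4621 → 555-4621
id=4: mobile=555-0237 → 555-0237
id=5: mobile=NULL, home_phone=NULL, → literal 555-9416 → 555-9416
id=6: mobile=NULL, home_phone=NULL, → literal 555-9416 → 555-9416
id=7: mobile=NULL, home_phone=555-9690 → 555-9690
id=8: mobile=555-1059 → 555-1059
id=9: mobile=555-9279 → 555-9279
id=10: mobile=555-1881 → 555-1881
id=11: mobile=NULL, home_phone=NULL, → literal 555-9416 → 555-9416
id=12: mobile=555-9416 → 555-9416
id=13: mobile=555-0100 → 555-0100
id=14: mobile=555-9553 → 555-9553
id=15: mobile=555-6813 → 555-6813
id=16: mobile=NULL, home_phone=555-5443 → 555-5443

555-4621, 555-0237, 555-9416, 555-9416, 555-9690, 555-1059, 555-9279, 555-1881, 555-9416, 555-9416, 555-0100, 555-9553, 555-6813, 555-5443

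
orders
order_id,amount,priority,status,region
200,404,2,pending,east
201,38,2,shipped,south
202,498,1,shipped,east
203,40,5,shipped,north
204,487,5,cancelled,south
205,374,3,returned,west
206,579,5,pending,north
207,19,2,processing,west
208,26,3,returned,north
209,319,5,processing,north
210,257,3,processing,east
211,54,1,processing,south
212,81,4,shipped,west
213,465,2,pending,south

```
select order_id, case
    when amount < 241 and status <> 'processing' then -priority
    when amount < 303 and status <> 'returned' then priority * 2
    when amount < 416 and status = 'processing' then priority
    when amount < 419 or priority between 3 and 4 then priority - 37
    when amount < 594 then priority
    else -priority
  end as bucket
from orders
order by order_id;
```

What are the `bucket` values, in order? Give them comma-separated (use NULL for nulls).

-35, -2, 1, -5, 5, -34, 5, 4, -3, 5, 6, 2, -4, 2

order_id=200: amount < 419 or priority between 3 and 4 → -35
order_id=201: amount < 241 and status <> 'processing' → -2
order_id=202: amount < 594 → 1
order_id=203: amount < 241 and status <> 'processing' → -5
order_id=204: amount < 594 → 5
order_id=205: amount < 419 or priority between 3 and 4 → -34
order_id=206: amount < 594 → 5
order_id=207: amount < 303 and status <> 'returned' → 4
order_id=208: amount < 241 and status <> 'processing' → -3
order_id=209: amount < 416 and status = 'processing' → 5
order_id=210: amount < 303 and status <> 'returned' → 6
order_id=211: amount < 303 and status <> 'returned' → 2
order_id=212: amount < 241 and status <> 'processing' → -4
order_id=213: amount < 594 → 2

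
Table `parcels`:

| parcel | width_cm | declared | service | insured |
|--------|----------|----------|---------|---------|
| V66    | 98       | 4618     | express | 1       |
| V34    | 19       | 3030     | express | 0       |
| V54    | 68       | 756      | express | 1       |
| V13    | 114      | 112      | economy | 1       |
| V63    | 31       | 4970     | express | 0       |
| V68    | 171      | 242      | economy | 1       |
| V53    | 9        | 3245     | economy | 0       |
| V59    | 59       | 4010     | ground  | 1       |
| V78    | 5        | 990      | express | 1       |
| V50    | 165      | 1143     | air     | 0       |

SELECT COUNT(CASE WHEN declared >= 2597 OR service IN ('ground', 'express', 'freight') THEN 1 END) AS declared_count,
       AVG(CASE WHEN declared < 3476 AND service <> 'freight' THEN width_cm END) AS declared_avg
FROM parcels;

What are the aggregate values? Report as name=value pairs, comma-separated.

[declared_count: declared >= 2597 OR service IN ('ground', 'express', 'freight')]
parcel=V66: ✓ → 1
parcel=V34: ✓ → 1
parcel=V54: ✓ → 1
parcel=V13: ✗
parcel=V63: ✓ → 1
parcel=V68: ✗
parcel=V53: ✓ → 1
parcel=V59: ✓ → 1
parcel=V78: ✓ → 1
parcel=V50: ✗
declared_count = COUNT(1, 1, 1, 1, 1, 1, 1) = 7
—
[declared_avg: declared < 3476 AND service <> 'freight']
parcel=V66: ✗
parcel=V34: ✓ → 19
parcel=V54: ✓ → 68
parcel=V13: ✓ → 114
parcel=V63: ✗
parcel=V68: ✓ → 171
parcel=V53: ✓ → 9
parcel=V59: ✗
parcel=V78: ✓ → 5
parcel=V50: ✓ → 165
declared_avg = (19 + 68 + 114 + 171 + 9 + 5 + 165) / 7 = 78.7142857143

declared_count=7, declared_avg=78.7142857143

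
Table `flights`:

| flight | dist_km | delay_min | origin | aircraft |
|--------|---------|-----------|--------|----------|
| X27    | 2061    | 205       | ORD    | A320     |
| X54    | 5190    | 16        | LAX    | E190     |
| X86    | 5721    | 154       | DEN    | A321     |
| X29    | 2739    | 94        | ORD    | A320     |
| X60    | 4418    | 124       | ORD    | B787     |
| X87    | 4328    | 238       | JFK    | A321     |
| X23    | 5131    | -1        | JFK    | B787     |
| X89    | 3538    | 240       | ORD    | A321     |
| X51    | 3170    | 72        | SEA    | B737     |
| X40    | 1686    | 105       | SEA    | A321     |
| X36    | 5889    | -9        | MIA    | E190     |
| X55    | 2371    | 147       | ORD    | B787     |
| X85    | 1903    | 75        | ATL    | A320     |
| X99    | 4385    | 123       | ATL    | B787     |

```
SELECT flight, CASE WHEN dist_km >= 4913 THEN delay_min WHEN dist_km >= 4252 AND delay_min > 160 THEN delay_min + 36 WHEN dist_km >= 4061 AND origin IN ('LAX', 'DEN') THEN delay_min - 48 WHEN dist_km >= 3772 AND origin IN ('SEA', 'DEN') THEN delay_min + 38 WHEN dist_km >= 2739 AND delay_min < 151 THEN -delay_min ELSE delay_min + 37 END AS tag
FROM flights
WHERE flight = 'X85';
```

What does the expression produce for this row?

112

flight = X85: dist_km=1903, delay_min=75, origin=ATL, aircraft=A320.
dist_km >= 4913 → false
dist_km >= 4252 AND delay_min > 160 → false
dist_km >= 4061 AND origin IN ('LAX', 'DEN') → false
dist_km >= 3772 AND origin IN ('SEA', 'DEN') → false
dist_km >= 2739 AND delay_min < 151 → false
No prior WHEN matched → ELSE → 112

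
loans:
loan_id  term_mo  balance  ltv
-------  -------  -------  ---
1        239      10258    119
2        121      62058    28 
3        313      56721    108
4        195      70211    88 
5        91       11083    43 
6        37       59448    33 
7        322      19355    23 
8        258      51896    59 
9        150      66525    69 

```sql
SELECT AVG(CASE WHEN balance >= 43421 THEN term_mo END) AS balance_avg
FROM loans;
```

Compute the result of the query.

loan_id=1: ✗
loan_id=2: ✓ → 121
loan_id=3: ✓ → 313
loan_id=4: ✓ → 195
loan_id=5: ✗
loan_id=6: ✓ → 37
loan_id=7: ✗
loan_id=8: ✓ → 258
loan_id=9: ✓ → 150
balance_avg = (121 + 313 + 195 + 37 + 258 + 150) / 6 = 179

179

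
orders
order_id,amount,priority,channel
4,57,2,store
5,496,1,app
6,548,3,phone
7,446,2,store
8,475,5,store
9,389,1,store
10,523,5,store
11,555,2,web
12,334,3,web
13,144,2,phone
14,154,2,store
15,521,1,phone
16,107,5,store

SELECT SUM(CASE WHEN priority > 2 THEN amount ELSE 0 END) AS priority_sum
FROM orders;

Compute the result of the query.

order_id=4: ✗
order_id=5: ✗
order_id=6: ✓ → 548
order_id=7: ✗
order_id=8: ✓ → 475
order_id=9: ✗
order_id=10: ✓ → 523
order_id=11: ✗
order_id=12: ✓ → 334
order_id=13: ✗
order_id=14: ✗
order_id=15: ✗
order_id=16: ✓ → 107
priority_sum = 548 + 475 + 523 + 334 + 107 = 1987

1987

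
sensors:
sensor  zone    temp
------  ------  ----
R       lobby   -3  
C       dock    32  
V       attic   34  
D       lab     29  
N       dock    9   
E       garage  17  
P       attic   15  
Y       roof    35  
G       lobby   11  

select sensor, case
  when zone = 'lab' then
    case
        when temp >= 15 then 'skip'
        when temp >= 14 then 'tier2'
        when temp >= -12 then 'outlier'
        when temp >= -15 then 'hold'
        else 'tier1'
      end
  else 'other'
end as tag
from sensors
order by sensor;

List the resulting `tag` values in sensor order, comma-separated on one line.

sensor=C: zone='dock' → outer ELSE → other
sensor=D: zone='lab' → inner[temp >= 15] → skip
sensor=E: zone='garage' → outer ELSE → other
sensor=G: zone='lobby' → outer ELSE → other
sensor=N: zone='dock' → outer ELSE → other
sensor=P: zone='attic' → outer ELSE → other
sensor=R: zone='lobby' → outer ELSE → other
sensor=V: zone='attic' → outer ELSE → other
sensor=Y: zone='roof' → outer ELSE → other

other, skip, other, other, other, other, other, other, other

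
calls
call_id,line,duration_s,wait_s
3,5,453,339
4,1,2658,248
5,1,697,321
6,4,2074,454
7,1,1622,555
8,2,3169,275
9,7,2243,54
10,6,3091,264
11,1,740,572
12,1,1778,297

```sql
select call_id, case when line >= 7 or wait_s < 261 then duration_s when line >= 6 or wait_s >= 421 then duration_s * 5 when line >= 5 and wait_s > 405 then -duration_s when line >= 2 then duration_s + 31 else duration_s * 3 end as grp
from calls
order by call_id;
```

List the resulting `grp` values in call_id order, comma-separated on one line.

484, 2658, 2091, 10370, 8110, 3200, 2243, 15455, 3700, 5334

call_id=3: line >= 2 → 484
call_id=4: line >= 7 or wait_s < 261 → 2658
call_id=5: ELSE → 2091
call_id=6: line >= 6 or wait_s >= 421 → 10370
call_id=7: line >= 6 or wait_s >= 421 → 8110
call_id=8: line >= 2 → 3200
call_id=9: line >= 7 or wait_s < 261 → 2243
call_id=10: line >= 6 or wait_s >= 421 → 15455
call_id=11: line >= 6 or wait_s >= 421 → 3700
call_id=12: ELSE → 5334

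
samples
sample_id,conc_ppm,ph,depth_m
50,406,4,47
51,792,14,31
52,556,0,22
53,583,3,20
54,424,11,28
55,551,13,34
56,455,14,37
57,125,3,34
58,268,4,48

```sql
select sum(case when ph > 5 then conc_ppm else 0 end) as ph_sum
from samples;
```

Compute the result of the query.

2222

sample_id=50: ✗
sample_id=51: ✓ → 792
sample_id=52: ✗
sample_id=53: ✗
sample_id=54: ✓ → 424
sample_id=55: ✓ → 551
sample_id=56: ✓ → 455
sample_id=57: ✗
sample_id=58: ✗
ph_sum = 792 + 424 + 551 + 455 = 2222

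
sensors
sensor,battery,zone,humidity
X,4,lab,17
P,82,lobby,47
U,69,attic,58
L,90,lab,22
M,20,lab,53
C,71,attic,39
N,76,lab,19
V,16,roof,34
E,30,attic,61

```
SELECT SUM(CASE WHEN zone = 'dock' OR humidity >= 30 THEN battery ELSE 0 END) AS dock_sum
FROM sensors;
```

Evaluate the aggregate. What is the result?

288

sensor=X: ✗
sensor=P: ✓ → 82
sensor=U: ✓ → 69
sensor=L: ✗
sensor=M: ✓ → 20
sensor=C: ✓ → 71
sensor=N: ✗
sensor=V: ✓ → 16
sensor=E: ✓ → 30
dock_sum = 82 + 69 + 20 + 71 + 16 + 30 = 288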